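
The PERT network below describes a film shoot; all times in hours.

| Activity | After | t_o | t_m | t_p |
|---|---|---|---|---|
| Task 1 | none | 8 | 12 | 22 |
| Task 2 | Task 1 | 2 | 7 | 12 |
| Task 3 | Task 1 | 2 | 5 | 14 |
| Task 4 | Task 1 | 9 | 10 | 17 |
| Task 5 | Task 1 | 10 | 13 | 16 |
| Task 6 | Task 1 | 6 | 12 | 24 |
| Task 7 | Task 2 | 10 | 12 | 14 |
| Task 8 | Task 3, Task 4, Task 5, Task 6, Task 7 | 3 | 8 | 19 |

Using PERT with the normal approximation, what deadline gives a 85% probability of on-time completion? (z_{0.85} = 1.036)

45.1 hours

te_Task 1 = (8 + 4·12 + 22)/6 = 78/6 = 13; σ²_Task 1 = ((22−8)/6)² = 5.444
te_Task 2 = (2 + 4·7 + 12)/6 = 42/6 = 7; σ²_Task 2 = ((12−2)/6)² = 2.778
te_Task 3 = (2 + 4·5 + 14)/6 = 36/6 = 6; σ²_Task 3 = ((14−2)/6)² = 4.000
te_Task 4 = (9 + 4·10 + 17)/6 = 66/6 = 11; σ²_Task 4 = ((17−9)/6)² = 1.778
te_Task 5 = (10 + 4·13 + 16)/6 = 78/6 = 13; σ²_Task 5 = ((16−10)/6)² = 1.000
te_Task 6 = (6 + 4·12 + 24)/6 = 78/6 = 13; σ²_Task 6 = ((24−6)/6)² = 9.000
te_Task 7 = (10 + 4·12 + 14)/6 = 72/6 = 12; σ²_Task 7 = ((14−10)/6)² = 0.444
te_Task 8 = (3 + 4·8 + 19)/6 = 54/6 = 9; σ²_Task 8 = ((19−3)/6)² = 7.111

Forward pass:
ES_Task 1 = 0; EF_Task 1 = 13
ES_Task 2 = 13; EF_Task 2 = 13+7 = 20
ES_Task 3 = 13; EF_Task 3 = 13+6 = 19
ES_Task 4 = 13; EF_Task 4 = 13+11 = 24
ES_Task 5 = 13; EF_Task 5 = 13+13 = 26
ES_Task 6 = 13; EF_Task 6 = 13+13 = 26
ES_Task 7 = 20; EF_Task 7 = 20+12 = 32
ES_Task 8 = max(EF_Task 3=19, EF_Task 4=24, EF_Task 5=26, EF_Task 6=26, EF_Task 7=32) = 32; EF_Task 8 = 32+9 = 41
Expected project duration μ = 41 hours. Critical path: Task 1 → Task 2 → Task 7 → Task 8.

Variance along critical path = 5.444 + 2.778 + 0.444 + 7.111 = 15.778; σ = 3.972 hours.
D = μ + z·σ = 41 + 1.036·3.972 = 45.1 hours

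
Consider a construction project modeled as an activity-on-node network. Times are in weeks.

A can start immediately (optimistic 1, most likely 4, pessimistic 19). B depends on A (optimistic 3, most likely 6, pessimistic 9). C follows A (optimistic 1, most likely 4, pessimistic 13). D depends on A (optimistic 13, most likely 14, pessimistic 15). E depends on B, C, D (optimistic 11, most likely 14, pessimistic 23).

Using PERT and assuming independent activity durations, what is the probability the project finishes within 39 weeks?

te_A = (1 + 4·4 + 19)/6 = 36/6 = 6; σ²_A = ((19−1)/6)² = 9.000
te_B = (3 + 4·6 + 9)/6 = 36/6 = 6; σ²_B = ((9−3)/6)² = 1.000
te_C = (1 + 4·4 + 13)/6 = 30/6 = 5; σ²_C = ((13−1)/6)² = 4.000
te_D = (13 + 4·14 + 15)/6 = 84/6 = 14; σ²_D = ((15−13)/6)² = 0.111
te_E = (11 + 4·14 + 23)/6 = 90/6 = 15; σ²_E = ((23−11)/6)² = 4.000

Forward pass:
ES_A = 0; EF_A = 6
ES_B = 6; EF_B = 6+6 = 12
ES_C = 6; EF_C = 6+5 = 11
ES_D = 6; EF_D = 6+14 = 20
ES_E = max(EF_B=12, EF_C=11, EF_D=20) = 20; EF_E = 20+15 = 35
Expected project duration μ = 35 weeks. Critical path: A → D → E.

Variance along critical path = 9.000 + 0.111 + 4.000 = 13.111; σ = √13.111 = 3.621 weeks.
Z = (39 − 35) / 3.621 = 1.105
P(T ≤ 39) = Φ(1.105) ≈ 0.865

0.865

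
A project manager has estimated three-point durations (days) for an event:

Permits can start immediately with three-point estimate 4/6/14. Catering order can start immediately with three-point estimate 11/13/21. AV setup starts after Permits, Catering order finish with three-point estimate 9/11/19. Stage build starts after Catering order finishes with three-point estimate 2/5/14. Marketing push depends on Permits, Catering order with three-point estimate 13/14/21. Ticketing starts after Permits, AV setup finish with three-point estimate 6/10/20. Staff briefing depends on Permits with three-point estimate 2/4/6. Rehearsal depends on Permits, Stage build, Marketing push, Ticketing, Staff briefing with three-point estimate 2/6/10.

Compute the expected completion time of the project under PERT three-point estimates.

te_Permits = (4 + 4·6 + 14)/6 = 42/6 = 7
te_Catering order = (11 + 4·13 + 21)/6 = 84/6 = 14
te_AV setup = (9 + 4·11 + 19)/6 = 72/6 = 12
te_Stage build = (2 + 4·5 + 14)/6 = 36/6 = 6
te_Marketing push = (13 + 4·14 + 21)/6 = 90/6 = 15
te_Ticketing = (6 + 4·10 + 20)/6 = 66/6 = 11
te_Staff briefing = (2 + 4·4 + 6)/6 = 24/6 = 4
te_Rehearsal = (2 + 4·6 + 10)/6 = 36/6 = 6

Forward pass:
ES_Permits = 0; EF_Permits = 7
ES_Catering order = 0; EF_Catering order = 14
ES_AV setup = max(EF_Permits=7, EF_Catering order=14) = 14; EF_AV setup = 14+12 = 26
ES_Stage build = 14; EF_Stage build = 14+6 = 20
ES_Marketing push = max(EF_Permits=7, EF_Catering order=14) = 14; EF_Marketing push = 14+15 = 29
ES_Ticketing = max(EF_Permits=7, EF_AV setup=26) = 26; EF_Ticketing = 26+11 = 37
ES_Staff briefing = 7; EF_Staff briefing = 7+4 = 11
ES_Rehearsal = max(EF_Permits=7, EF_Stage build=20, EF_Marketing push=29, EF_Ticketing=37, EF_Staff briefing=11) = 37; EF_Rehearsal = 37+6 = 43
Expected project duration μ = 43 days. Critical path: Catering order → AV setup → Ticketing → Rehearsal.

43 days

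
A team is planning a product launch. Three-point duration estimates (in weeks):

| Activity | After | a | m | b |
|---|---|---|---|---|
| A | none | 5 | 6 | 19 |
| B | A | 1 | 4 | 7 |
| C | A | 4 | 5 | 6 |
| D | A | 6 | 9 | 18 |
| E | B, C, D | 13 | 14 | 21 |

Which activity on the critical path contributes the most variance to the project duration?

A

te_A = (5 + 4·6 + 19)/6 = 48/6 = 8; σ²_A = ((19−5)/6)² = 5.444
te_B = (1 + 4·4 + 7)/6 = 24/6 = 4; σ²_B = ((7−1)/6)² = 1.000
te_C = (4 + 4·5 + 6)/6 = 30/6 = 5; σ²_C = ((6−4)/6)² = 0.111
te_D = (6 + 4·9 + 18)/6 = 60/6 = 10; σ²_D = ((18−6)/6)² = 4.000
te_E = (13 + 4·14 + 21)/6 = 90/6 = 15; σ²_E = ((21−13)/6)² = 1.778

Forward pass:
ES_A = 0; EF_A = 8
ES_B = 8; EF_B = 8+4 = 12
ES_C = 8; EF_C = 8+5 = 13
ES_D = 8; EF_D = 8+10 = 18
ES_E = max(EF_B=12, EF_C=13, EF_D=18) = 18; EF_E = 18+15 = 33
Expected project duration μ = 33 weeks. Critical path: A → D → E.

Variances on critical path: σ²_A=5.444, σ²_D=4.000, σ²_E=1.778.
Largest is σ²_A = 5.444.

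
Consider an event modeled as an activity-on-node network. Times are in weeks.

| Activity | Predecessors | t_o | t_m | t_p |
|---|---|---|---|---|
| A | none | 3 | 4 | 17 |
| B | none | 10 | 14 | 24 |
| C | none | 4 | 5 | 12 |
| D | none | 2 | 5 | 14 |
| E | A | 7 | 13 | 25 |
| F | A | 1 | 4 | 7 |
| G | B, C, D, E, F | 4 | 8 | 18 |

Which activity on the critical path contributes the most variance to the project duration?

te_A = (3 + 4·4 + 17)/6 = 36/6 = 6; σ²_A = ((17−3)/6)² = 5.444
te_B = (10 + 4·14 + 24)/6 = 90/6 = 15; σ²_B = ((24−10)/6)² = 5.444
te_C = (4 + 4·5 + 12)/6 = 36/6 = 6; σ²_C = ((12−4)/6)² = 1.778
te_D = (2 + 4·5 + 14)/6 = 36/6 = 6; σ²_D = ((14−2)/6)² = 4.000
te_E = (7 + 4·13 + 25)/6 = 84/6 = 14; σ²_E = ((25−7)/6)² = 9.000
te_F = (1 + 4·4 + 7)/6 = 24/6 = 4; σ²_F = ((7−1)/6)² = 1.000
te_G = (4 + 4·8 + 18)/6 = 54/6 = 9; σ²_G = ((18−4)/6)² = 5.444

Forward pass:
ES_A = 0; EF_A = 6
ES_B = 0; EF_B = 15
ES_C = 0; EF_C = 6
ES_D = 0; EF_D = 6
ES_E = 6; EF_E = 6+14 = 20
ES_F = 6; EF_F = 6+4 = 10
ES_G = max(EF_B=15, EF_C=6, EF_D=6, EF_E=20, EF_F=10) = 20; EF_G = 20+9 = 29
Expected project duration μ = 29 weeks. Critical path: A → E → G.

Variances on critical path: σ²_A=5.444, σ²_E=9.000, σ²_G=5.444.
Largest is σ²_E = 9.000.

E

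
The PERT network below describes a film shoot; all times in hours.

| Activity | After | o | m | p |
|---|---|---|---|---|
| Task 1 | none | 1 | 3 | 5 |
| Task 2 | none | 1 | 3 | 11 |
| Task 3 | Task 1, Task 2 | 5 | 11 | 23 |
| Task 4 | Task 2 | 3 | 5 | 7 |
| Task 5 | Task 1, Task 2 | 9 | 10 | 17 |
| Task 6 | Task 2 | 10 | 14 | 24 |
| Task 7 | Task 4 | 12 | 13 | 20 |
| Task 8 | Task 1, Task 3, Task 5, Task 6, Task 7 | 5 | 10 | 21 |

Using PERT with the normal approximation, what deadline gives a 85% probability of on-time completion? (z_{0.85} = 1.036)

37.6 hours

te_Task 1 = (1 + 4·3 + 5)/6 = 18/6 = 3; σ²_Task 1 = ((5−1)/6)² = 0.444
te_Task 2 = (1 + 4·3 + 11)/6 = 24/6 = 4; σ²_Task 2 = ((11−1)/6)² = 2.778
te_Task 3 = (5 + 4·11 + 23)/6 = 72/6 = 12; σ²_Task 3 = ((23−5)/6)² = 9.000
te_Task 4 = (3 + 4·5 + 7)/6 = 30/6 = 5; σ²_Task 4 = ((7−3)/6)² = 0.444
te_Task 5 = (9 + 4·10 + 17)/6 = 66/6 = 11; σ²_Task 5 = ((17−9)/6)² = 1.778
te_Task 6 = (10 + 4·14 + 24)/6 = 90/6 = 15; σ²_Task 6 = ((24−10)/6)² = 5.444
te_Task 7 = (12 + 4·13 + 20)/6 = 84/6 = 14; σ²_Task 7 = ((20−12)/6)² = 1.778
te_Task 8 = (5 + 4·10 + 21)/6 = 66/6 = 11; σ²_Task 8 = ((21−5)/6)² = 7.111

Forward pass:
ES_Task 1 = 0; EF_Task 1 = 3
ES_Task 2 = 0; EF_Task 2 = 4
ES_Task 3 = max(EF_Task 1=3, EF_Task 2=4) = 4; EF_Task 3 = 4+12 = 16
ES_Task 4 = 4; EF_Task 4 = 4+5 = 9
ES_Task 5 = max(EF_Task 1=3, EF_Task 2=4) = 4; EF_Task 5 = 4+11 = 15
ES_Task 6 = 4; EF_Task 6 = 4+15 = 19
ES_Task 7 = 9; EF_Task 7 = 9+14 = 23
ES_Task 8 = max(EF_Task 1=3, EF_Task 3=16, EF_Task 5=15, EF_Task 6=19, EF_Task 7=23) = 23; EF_Task 8 = 23+11 = 34
Expected project duration μ = 34 hours. Critical path: Task 2 → Task 4 → Task 7 → Task 8.

Variance along critical path = 2.778 + 0.444 + 1.778 + 7.111 = 12.111; σ = 3.480 hours.
D = μ + z·σ = 34 + 1.036·3.480 = 37.6 hours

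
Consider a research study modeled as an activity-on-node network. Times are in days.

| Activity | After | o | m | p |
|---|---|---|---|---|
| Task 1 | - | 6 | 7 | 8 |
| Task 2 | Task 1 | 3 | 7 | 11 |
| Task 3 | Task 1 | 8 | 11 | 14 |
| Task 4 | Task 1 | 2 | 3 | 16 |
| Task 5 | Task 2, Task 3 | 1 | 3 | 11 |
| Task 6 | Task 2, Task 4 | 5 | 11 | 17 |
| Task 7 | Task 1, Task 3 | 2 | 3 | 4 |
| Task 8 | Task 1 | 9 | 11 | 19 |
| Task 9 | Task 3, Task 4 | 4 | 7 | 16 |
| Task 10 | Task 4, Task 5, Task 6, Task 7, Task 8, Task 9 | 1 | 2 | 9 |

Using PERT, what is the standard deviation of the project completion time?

2.62 days

te_Task 1 = (6 + 4·7 + 8)/6 = 42/6 = 7; σ²_Task 1 = ((8−6)/6)² = 0.111
te_Task 2 = (3 + 4·7 + 11)/6 = 42/6 = 7; σ²_Task 2 = ((11−3)/6)² = 1.778
te_Task 3 = (8 + 4·11 + 14)/6 = 66/6 = 11; σ²_Task 3 = ((14−8)/6)² = 1.000
te_Task 4 = (2 + 4·3 + 16)/6 = 30/6 = 5; σ²_Task 4 = ((16−2)/6)² = 5.444
te_Task 5 = (1 + 4·3 + 11)/6 = 24/6 = 4; σ²_Task 5 = ((11−1)/6)² = 2.778
te_Task 6 = (5 + 4·11 + 17)/6 = 66/6 = 11; σ²_Task 6 = ((17−5)/6)² = 4.000
te_Task 7 = (2 + 4·3 + 4)/6 = 18/6 = 3; σ²_Task 7 = ((4−2)/6)² = 0.111
te_Task 8 = (9 + 4·11 + 19)/6 = 72/6 = 12; σ²_Task 8 = ((19−9)/6)² = 2.778
te_Task 9 = (4 + 4·7 + 16)/6 = 48/6 = 8; σ²_Task 9 = ((16−4)/6)² = 4.000
te_Task 10 = (1 + 4·2 + 9)/6 = 18/6 = 3; σ²_Task 10 = ((9−1)/6)² = 1.778

Forward pass:
ES_Task 1 = 0; EF_Task 1 = 7
ES_Task 2 = 7; EF_Task 2 = 7+7 = 14
ES_Task 3 = 7; EF_Task 3 = 7+11 = 18
ES_Task 4 = 7; EF_Task 4 = 7+5 = 12
ES_Task 5 = max(EF_Task 2=14, EF_Task 3=18) = 18; EF_Task 5 = 18+4 = 22
ES_Task 6 = max(EF_Task 2=14, EF_Task 4=12) = 14; EF_Task 6 = 14+11 = 25
ES_Task 7 = max(EF_Task 1=7, EF_Task 3=18) = 18; EF_Task 7 = 18+3 = 21
ES_Task 8 = 7; EF_Task 8 = 7+12 = 19
ES_Task 9 = max(EF_Task 3=18, EF_Task 4=12) = 18; EF_Task 9 = 18+8 = 26
ES_Task 10 = max(EF_Task 4=12, EF_Task 5=22, EF_Task 6=25, EF_Task 7=21, EF_Task 8=19, EF_Task 9=26) = 26; EF_Task 10 = 26+3 = 29
Expected project duration μ = 29 days. Critical path: Task 1 → Task 3 → Task 9 → Task 10.

Variance along critical path = 0.111 + 1.000 + 4.000 + 1.778 = 6.889
σ = √6.889 = 2.625 days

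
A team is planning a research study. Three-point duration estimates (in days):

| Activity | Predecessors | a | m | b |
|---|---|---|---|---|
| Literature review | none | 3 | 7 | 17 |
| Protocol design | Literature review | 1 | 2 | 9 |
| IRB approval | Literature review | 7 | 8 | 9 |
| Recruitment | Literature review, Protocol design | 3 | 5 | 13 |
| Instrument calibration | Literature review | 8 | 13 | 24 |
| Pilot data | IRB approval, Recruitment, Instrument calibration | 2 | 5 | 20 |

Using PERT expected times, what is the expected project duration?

te_Literature review = (3 + 4·7 + 17)/6 = 48/6 = 8
te_Protocol design = (1 + 4·2 + 9)/6 = 18/6 = 3
te_IRB approval = (7 + 4·8 + 9)/6 = 48/6 = 8
te_Recruitment = (3 + 4·5 + 13)/6 = 36/6 = 6
te_Instrument calibration = (8 + 4·13 + 24)/6 = 84/6 = 14
te_Pilot data = (2 + 4·5 + 20)/6 = 42/6 = 7

Forward pass:
ES_Literature review = 0; EF_Literature review = 8
ES_Protocol design = 8; EF_Protocol design = 8+3 = 11
ES_IRB approval = 8; EF_IRB approval = 8+8 = 16
ES_Recruitment = max(EF_Literature review=8, EF_Protocol design=11) = 11; EF_Recruitment = 11+6 = 17
ES_Instrument calibration = 8; EF_Instrument calibration = 8+14 = 22
ES_Pilot data = max(EF_IRB approval=16, EF_Recruitment=17, EF_Instrument calibration=22) = 22; EF_Pilot data = 22+7 = 29
Expected project duration μ = 29 days. Critical path: Literature review → Instrument calibration → Pilot data.

29 days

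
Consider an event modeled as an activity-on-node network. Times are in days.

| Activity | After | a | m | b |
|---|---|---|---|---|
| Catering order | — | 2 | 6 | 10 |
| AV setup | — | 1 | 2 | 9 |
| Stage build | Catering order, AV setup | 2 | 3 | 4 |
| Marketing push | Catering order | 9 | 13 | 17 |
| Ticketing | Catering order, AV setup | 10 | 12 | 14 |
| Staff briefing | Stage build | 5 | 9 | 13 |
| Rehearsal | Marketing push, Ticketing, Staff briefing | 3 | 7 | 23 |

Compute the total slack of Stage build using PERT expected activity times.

1 days

te_Catering order = (2 + 4·6 + 10)/6 = 36/6 = 6
te_AV setup = (1 + 4·2 + 9)/6 = 18/6 = 3
te_Stage build = (2 + 4·3 + 4)/6 = 18/6 = 3
te_Marketing push = (9 + 4·13 + 17)/6 = 78/6 = 13
te_Ticketing = (10 + 4·12 + 14)/6 = 72/6 = 12
te_Staff briefing = (5 + 4·9 + 13)/6 = 54/6 = 9
te_Rehearsal = (3 + 4·7 + 23)/6 = 54/6 = 9

Forward pass:
ES_Catering order = 0; EF_Catering order = 6
ES_AV setup = 0; EF_AV setup = 3
ES_Stage build = max(EF_Catering order=6, EF_AV setup=3) = 6; EF_Stage build = 6+3 = 9
ES_Marketing push = 6; EF_Marketing push = 6+13 = 19
ES_Ticketing = max(EF_Catering order=6, EF_AV setup=3) = 6; EF_Ticketing = 6+12 = 18
ES_Staff briefing = 9; EF_Staff briefing = 9+9 = 18
ES_Rehearsal = max(EF_Marketing push=19, EF_Ticketing=18, EF_Staff briefing=18) = 19; EF_Rehearsal = 19+9 = 28
Expected project duration μ = 28 days. Critical path: Catering order → Marketing push → Rehearsal.

Backward pass:
LF_Rehearsal = 28; LS_Rehearsal = 28−9 = 19
LF_Staff briefing = LS_Rehearsal = 19; LS_Staff briefing = 19−9 = 10
LF_Ticketing = LS_Rehearsal = 19; LS_Ticketing = 19−12 = 7
LF_Marketing push = LS_Rehearsal = 19; LS_Marketing push = 19−13 = 6
LF_Stage build = LS_Staff briefing = 10; LS_Stage build = 10−3 = 7
LF_AV setup = min(LS_Stage build=7, LS_Ticketing=7) = 7; LS_AV setup = 7−3 = 4
LF_Catering order = min(LS_Stage build=7, LS_Marketing push=6, LS_Ticketing=7) = 6; LS_Catering order = 6−6 = 0
Slack_Stage build = LS_Stage build − ES_Stage build = 7 − 6 = 1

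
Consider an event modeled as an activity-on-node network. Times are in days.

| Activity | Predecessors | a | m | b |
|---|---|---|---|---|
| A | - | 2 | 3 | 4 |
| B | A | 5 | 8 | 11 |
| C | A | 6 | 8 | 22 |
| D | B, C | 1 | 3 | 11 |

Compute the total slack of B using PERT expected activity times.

te_A = (2 + 4·3 + 4)/6 = 18/6 = 3
te_B = (5 + 4·8 + 11)/6 = 48/6 = 8
te_C = (6 + 4·8 + 22)/6 = 60/6 = 10
te_D = (1 + 4·3 + 11)/6 = 24/6 = 4

Forward pass:
ES_A = 0; EF_A = 3
ES_B = 3; EF_B = 3+8 = 11
ES_C = 3; EF_C = 3+10 = 13
ES_D = max(EF_B=11, EF_C=13) = 13; EF_D = 13+4 = 17
Expected project duration μ = 17 days. Critical path: A → C → D.

Backward pass:
LF_D = 17; LS_D = 17−4 = 13
LF_C = LS_D = 13; LS_C = 13−10 = 3
LF_B = LS_D = 13; LS_B = 13−8 = 5
LF_A = min(LS_B=5, LS_C=3) = 3; LS_A = 3−3 = 0
Slack_B = LS_B − ES_B = 5 − 3 = 2

2 days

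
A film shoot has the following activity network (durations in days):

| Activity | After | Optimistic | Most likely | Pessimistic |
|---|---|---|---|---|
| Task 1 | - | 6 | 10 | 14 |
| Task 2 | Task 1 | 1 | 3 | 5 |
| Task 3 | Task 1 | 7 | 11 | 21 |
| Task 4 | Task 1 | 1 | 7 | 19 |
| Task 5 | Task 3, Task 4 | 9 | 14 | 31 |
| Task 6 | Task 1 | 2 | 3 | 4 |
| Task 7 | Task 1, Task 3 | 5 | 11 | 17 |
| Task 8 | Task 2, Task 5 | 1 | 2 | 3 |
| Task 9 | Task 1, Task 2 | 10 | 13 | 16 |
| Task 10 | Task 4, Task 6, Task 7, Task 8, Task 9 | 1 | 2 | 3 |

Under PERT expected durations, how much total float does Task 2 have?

te_Task 1 = (6 + 4·10 + 14)/6 = 60/6 = 10
te_Task 2 = (1 + 4·3 + 5)/6 = 18/6 = 3
te_Task 3 = (7 + 4·11 + 21)/6 = 72/6 = 12
te_Task 4 = (1 + 4·7 + 19)/6 = 48/6 = 8
te_Task 5 = (9 + 4·14 + 31)/6 = 96/6 = 16
te_Task 6 = (2 + 4·3 + 4)/6 = 18/6 = 3
te_Task 7 = (5 + 4·11 + 17)/6 = 66/6 = 11
te_Task 8 = (1 + 4·2 + 3)/6 = 12/6 = 2
te_Task 9 = (10 + 4·13 + 16)/6 = 78/6 = 13
te_Task 10 = (1 + 4·2 + 3)/6 = 12/6 = 2

Forward pass:
ES_Task 1 = 0; EF_Task 1 = 10
ES_Task 2 = 10; EF_Task 2 = 10+3 = 13
ES_Task 3 = 10; EF_Task 3 = 10+12 = 22
ES_Task 4 = 10; EF_Task 4 = 10+8 = 18
ES_Task 5 = max(EF_Task 3=22, EF_Task 4=18) = 22; EF_Task 5 = 22+16 = 38
ES_Task 6 = 10; EF_Task 6 = 10+3 = 13
ES_Task 7 = max(EF_Task 1=10, EF_Task 3=22) = 22; EF_Task 7 = 22+11 = 33
ES_Task 8 = max(EF_Task 2=13, EF_Task 5=38) = 38; EF_Task 8 = 38+2 = 40
ES_Task 9 = max(EF_Task 1=10, EF_Task 2=13) = 13; EF_Task 9 = 13+13 = 26
ES_Task 10 = max(EF_Task 4=18, EF_Task 6=13, EF_Task 7=33, EF_Task 8=40, EF_Task 9=26) = 40; EF_Task 10 = 40+2 = 42
Expected project duration μ = 42 days. Critical path: Task 1 → Task 3 → Task 5 → Task 8 → Task 10.

Backward pass:
LF_Task 10 = 42; LS_Task 10 = 42−2 = 40
LF_Task 9 = LS_Task 10 = 40; LS_Task 9 = 40−13 = 27
LF_Task 8 = LS_Task 10 = 40; LS_Task 8 = 40−2 = 38
LF_Task 7 = LS_Task 10 = 40; LS_Task 7 = 40−11 = 29
LF_Task 6 = LS_Task 10 = 40; LS_Task 6 = 40−3 = 37
LF_Task 5 = LS_Task 8 = 38; LS_Task 5 = 38−16 = 22
LF_Task 4 = min(LS_Task 5=22, LS_Task 10=40) = 22; LS_Task 4 = 22−8 = 14
LF_Task 3 = min(LS_Task 5=22, LS_Task 7=29) = 22; LS_Task 3 = 22−12 = 10
LF_Task 2 = min(LS_Task 8=38, LS_Task 9=27) = 27; LS_Task 2 = 27−3 = 24
LF_Task 1 = min(LS_Task 2=24, LS_Task 3=10, LS_Task 4=14, LS_Task 6=37, LS_Task 7=29, LS_Task 9=27) = 10; LS_Task 1 = 10−10 = 0
Slack_Task 2 = LS_Task 2 − ES_Task 2 = 24 − 10 = 14

14 days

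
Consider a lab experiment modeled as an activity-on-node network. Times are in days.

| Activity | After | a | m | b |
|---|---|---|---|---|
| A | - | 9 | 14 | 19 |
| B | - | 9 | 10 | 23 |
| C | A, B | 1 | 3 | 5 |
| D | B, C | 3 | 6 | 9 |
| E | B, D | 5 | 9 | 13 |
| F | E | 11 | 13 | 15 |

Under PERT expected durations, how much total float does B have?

2 days

te_A = (9 + 4·14 + 19)/6 = 84/6 = 14
te_B = (9 + 4·10 + 23)/6 = 72/6 = 12
te_C = (1 + 4·3 + 5)/6 = 18/6 = 3
te_D = (3 + 4·6 + 9)/6 = 36/6 = 6
te_E = (5 + 4·9 + 13)/6 = 54/6 = 9
te_F = (11 + 4·13 + 15)/6 = 78/6 = 13

Forward pass:
ES_A = 0; EF_A = 14
ES_B = 0; EF_B = 12
ES_C = max(EF_A=14, EF_B=12) = 14; EF_C = 14+3 = 17
ES_D = max(EF_B=12, EF_C=17) = 17; EF_D = 17+6 = 23
ES_E = max(EF_B=12, EF_D=23) = 23; EF_E = 23+9 = 32
ES_F = 32; EF_F = 32+13 = 45
Expected project duration μ = 45 days. Critical path: A → C → D → E → F.

Backward pass:
LF_F = 45; LS_F = 45−13 = 32
LF_E = LS_F = 32; LS_E = 32−9 = 23
LF_D = LS_E = 23; LS_D = 23−6 = 17
LF_C = LS_D = 17; LS_C = 17−3 = 14
LF_B = min(LS_C=14, LS_D=17, LS_E=23) = 14; LS_B = 14−12 = 2
LF_A = LS_C = 14; LS_A = 14−14 = 0
Slack_B = LS_B − ES_B = 2 − 0 = 2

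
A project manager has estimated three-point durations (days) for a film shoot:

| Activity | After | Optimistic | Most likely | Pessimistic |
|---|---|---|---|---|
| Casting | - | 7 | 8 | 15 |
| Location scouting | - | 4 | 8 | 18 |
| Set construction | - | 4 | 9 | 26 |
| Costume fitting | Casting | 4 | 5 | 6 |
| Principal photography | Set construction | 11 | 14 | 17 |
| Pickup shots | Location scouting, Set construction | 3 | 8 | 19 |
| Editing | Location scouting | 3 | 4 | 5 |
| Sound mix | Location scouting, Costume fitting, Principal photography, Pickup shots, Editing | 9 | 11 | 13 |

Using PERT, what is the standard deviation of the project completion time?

3.86 days

te_Casting = (7 + 4·8 + 15)/6 = 54/6 = 9; σ²_Casting = ((15−7)/6)² = 1.778
te_Location scouting = (4 + 4·8 + 18)/6 = 54/6 = 9; σ²_Location scouting = ((18−4)/6)² = 5.444
te_Set construction = (4 + 4·9 + 26)/6 = 66/6 = 11; σ²_Set construction = ((26−4)/6)² = 13.444
te_Costume fitting = (4 + 4·5 + 6)/6 = 30/6 = 5; σ²_Costume fitting = ((6−4)/6)² = 0.111
te_Principal photography = (11 + 4·14 + 17)/6 = 84/6 = 14; σ²_Principal photography = ((17−11)/6)² = 1.000
te_Pickup shots = (3 + 4·8 + 19)/6 = 54/6 = 9; σ²_Pickup shots = ((19−3)/6)² = 7.111
te_Editing = (3 + 4·4 + 5)/6 = 24/6 = 4; σ²_Editing = ((5−3)/6)² = 0.111
te_Sound mix = (9 + 4·11 + 13)/6 = 66/6 = 11; σ²_Sound mix = ((13−9)/6)² = 0.444

Forward pass:
ES_Casting = 0; EF_Casting = 9
ES_Location scouting = 0; EF_Location scouting = 9
ES_Set construction = 0; EF_Set construction = 11
ES_Costume fitting = 9; EF_Costume fitting = 9+5 = 14
ES_Principal photography = 11; EF_Principal photography = 11+14 = 25
ES_Pickup shots = max(EF_Location scouting=9, EF_Set construction=11) = 11; EF_Pickup shots = 11+9 = 20
ES_Editing = 9; EF_Editing = 9+4 = 13
ES_Sound mix = max(EF_Location scouting=9, EF_Costume fitting=14, EF_Principal photography=25, EF_Pickup shots=20, EF_Editing=13) = 25; EF_Sound mix = 25+11 = 36
Expected project duration μ = 36 days. Critical path: Set construction → Principal photography → Sound mix.

Variance along critical path = 13.444 + 1.000 + 0.444 = 14.889
σ = √14.889 = 3.859 days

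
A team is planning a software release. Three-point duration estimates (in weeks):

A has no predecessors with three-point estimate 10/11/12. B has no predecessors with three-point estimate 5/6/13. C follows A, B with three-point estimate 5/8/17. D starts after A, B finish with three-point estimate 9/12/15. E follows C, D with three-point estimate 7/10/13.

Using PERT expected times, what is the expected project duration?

33 weeks

te_A = (10 + 4·11 + 12)/6 = 66/6 = 11
te_B = (5 + 4·6 + 13)/6 = 42/6 = 7
te_C = (5 + 4·8 + 17)/6 = 54/6 = 9
te_D = (9 + 4·12 + 15)/6 = 72/6 = 12
te_E = (7 + 4·10 + 13)/6 = 60/6 = 10

Forward pass:
ES_A = 0; EF_A = 11
ES_B = 0; EF_B = 7
ES_C = max(EF_A=11, EF_B=7) = 11; EF_C = 11+9 = 20
ES_D = max(EF_A=11, EF_B=7) = 11; EF_D = 11+12 = 23
ES_E = max(EF_C=20, EF_D=23) = 23; EF_E = 23+10 = 33
Expected project duration μ = 33 weeks. Critical path: A → D → E.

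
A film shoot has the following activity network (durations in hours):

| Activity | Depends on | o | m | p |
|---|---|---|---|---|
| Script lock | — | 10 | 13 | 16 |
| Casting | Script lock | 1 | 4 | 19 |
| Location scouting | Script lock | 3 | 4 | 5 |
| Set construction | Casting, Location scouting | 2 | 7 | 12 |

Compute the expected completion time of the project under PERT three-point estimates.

26 hours

te_Script lock = (10 + 4·13 + 16)/6 = 78/6 = 13
te_Casting = (1 + 4·4 + 19)/6 = 36/6 = 6
te_Location scouting = (3 + 4·4 + 5)/6 = 24/6 = 4
te_Set construction = (2 + 4·7 + 12)/6 = 42/6 = 7

Forward pass:
ES_Script lock = 0; EF_Script lock = 13
ES_Casting = 13; EF_Casting = 13+6 = 19
ES_Location scouting = 13; EF_Location scouting = 13+4 = 17
ES_Set construction = max(EF_Casting=19, EF_Location scouting=17) = 19; EF_Set construction = 19+7 = 26
Expected project duration μ = 26 hours. Critical path: Script lock → Casting → Set construction.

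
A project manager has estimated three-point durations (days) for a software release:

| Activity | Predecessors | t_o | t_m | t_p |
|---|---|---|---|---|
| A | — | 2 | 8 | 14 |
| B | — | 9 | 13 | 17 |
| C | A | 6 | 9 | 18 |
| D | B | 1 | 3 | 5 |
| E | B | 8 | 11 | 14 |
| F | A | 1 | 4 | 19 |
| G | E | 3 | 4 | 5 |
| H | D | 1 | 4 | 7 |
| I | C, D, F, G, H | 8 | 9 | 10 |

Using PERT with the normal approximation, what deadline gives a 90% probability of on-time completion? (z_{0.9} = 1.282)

39.2 days

te_A = (2 + 4·8 + 14)/6 = 48/6 = 8; σ²_A = ((14−2)/6)² = 4.000
te_B = (9 + 4·13 + 17)/6 = 78/6 = 13; σ²_B = ((17−9)/6)² = 1.778
te_C = (6 + 4·9 + 18)/6 = 60/6 = 10; σ²_C = ((18−6)/6)² = 4.000
te_D = (1 + 4·3 + 5)/6 = 18/6 = 3; σ²_D = ((5−1)/6)² = 0.444
te_E = (8 + 4·11 + 14)/6 = 66/6 = 11; σ²_E = ((14−8)/6)² = 1.000
te_F = (1 + 4·4 + 19)/6 = 36/6 = 6; σ²_F = ((19−1)/6)² = 9.000
te_G = (3 + 4·4 + 5)/6 = 24/6 = 4; σ²_G = ((5−3)/6)² = 0.111
te_H = (1 + 4·4 + 7)/6 = 24/6 = 4; σ²_H = ((7−1)/6)² = 1.000
te_I = (8 + 4·9 + 10)/6 = 54/6 = 9; σ²_I = ((10−8)/6)² = 0.111

Forward pass:
ES_A = 0; EF_A = 8
ES_B = 0; EF_B = 13
ES_C = 8; EF_C = 8+10 = 18
ES_D = 13; EF_D = 13+3 = 16
ES_E = 13; EF_E = 13+11 = 24
ES_F = 8; EF_F = 8+6 = 14
ES_G = 24; EF_G = 24+4 = 28
ES_H = 16; EF_H = 16+4 = 20
ES_I = max(EF_C=18, EF_D=16, EF_F=14, EF_G=28, EF_H=20) = 28; EF_I = 28+9 = 37
Expected project duration μ = 37 days. Critical path: B → E → G → I.

Variance along critical path = 1.778 + 1.000 + 0.111 + 0.111 = 3.000; σ = 1.732 days.
D = μ + z·σ = 37 + 1.282·1.732 = 39.2 days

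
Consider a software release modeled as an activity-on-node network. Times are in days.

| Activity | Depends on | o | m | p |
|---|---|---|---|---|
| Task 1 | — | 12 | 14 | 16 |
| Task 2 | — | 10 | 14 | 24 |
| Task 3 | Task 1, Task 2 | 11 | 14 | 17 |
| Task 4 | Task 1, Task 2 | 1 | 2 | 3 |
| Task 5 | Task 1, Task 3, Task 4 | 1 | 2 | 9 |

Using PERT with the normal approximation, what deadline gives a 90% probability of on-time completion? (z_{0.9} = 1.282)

te_Task 1 = (12 + 4·14 + 16)/6 = 84/6 = 14; σ²_Task 1 = ((16−12)/6)² = 0.444
te_Task 2 = (10 + 4·14 + 24)/6 = 90/6 = 15; σ²_Task 2 = ((24−10)/6)² = 5.444
te_Task 3 = (11 + 4·14 + 17)/6 = 84/6 = 14; σ²_Task 3 = ((17−11)/6)² = 1.000
te_Task 4 = (1 + 4·2 + 3)/6 = 12/6 = 2; σ²_Task 4 = ((3−1)/6)² = 0.111
te_Task 5 = (1 + 4·2 + 9)/6 = 18/6 = 3; σ²_Task 5 = ((9−1)/6)² = 1.778

Forward pass:
ES_Task 1 = 0; EF_Task 1 = 14
ES_Task 2 = 0; EF_Task 2 = 15
ES_Task 3 = max(EF_Task 1=14, EF_Task 2=15) = 15; EF_Task 3 = 15+14 = 29
ES_Task 4 = max(EF_Task 1=14, EF_Task 2=15) = 15; EF_Task 4 = 15+2 = 17
ES_Task 5 = max(EF_Task 1=14, EF_Task 3=29, EF_Task 4=17) = 29; EF_Task 5 = 29+3 = 32
Expected project duration μ = 32 days. Critical path: Task 2 → Task 3 → Task 5.

Variance along critical path = 5.444 + 1.000 + 1.778 = 8.222; σ = 2.867 days.
D = μ + z·σ = 32 + 1.282·2.867 = 35.7 days

35.7 days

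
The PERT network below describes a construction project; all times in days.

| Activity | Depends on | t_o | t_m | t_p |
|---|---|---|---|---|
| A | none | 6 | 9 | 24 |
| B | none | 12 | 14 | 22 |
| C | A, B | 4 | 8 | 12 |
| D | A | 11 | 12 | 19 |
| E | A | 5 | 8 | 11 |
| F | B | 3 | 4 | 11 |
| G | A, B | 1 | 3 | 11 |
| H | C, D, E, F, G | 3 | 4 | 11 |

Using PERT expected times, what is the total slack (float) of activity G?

5 days

te_A = (6 + 4·9 + 24)/6 = 66/6 = 11
te_B = (12 + 4·14 + 22)/6 = 90/6 = 15
te_C = (4 + 4·8 + 12)/6 = 48/6 = 8
te_D = (11 + 4·12 + 19)/6 = 78/6 = 13
te_E = (5 + 4·8 + 11)/6 = 48/6 = 8
te_F = (3 + 4·4 + 11)/6 = 30/6 = 5
te_G = (1 + 4·3 + 11)/6 = 24/6 = 4
te_H = (3 + 4·4 + 11)/6 = 30/6 = 5

Forward pass:
ES_A = 0; EF_A = 11
ES_B = 0; EF_B = 15
ES_C = max(EF_A=11, EF_B=15) = 15; EF_C = 15+8 = 23
ES_D = 11; EF_D = 11+13 = 24
ES_E = 11; EF_E = 11+8 = 19
ES_F = 15; EF_F = 15+5 = 20
ES_G = max(EF_A=11, EF_B=15) = 15; EF_G = 15+4 = 19
ES_H = max(EF_C=23, EF_D=24, EF_E=19, EF_F=20, EF_G=19) = 24; EF_H = 24+5 = 29
Expected project duration μ = 29 days. Critical path: A → D → H.

Backward pass:
LF_H = 29; LS_H = 29−5 = 24
LF_G = LS_H = 24; LS_G = 24−4 = 20
LF_F = LS_H = 24; LS_F = 24−5 = 19
LF_E = LS_H = 24; LS_E = 24−8 = 16
LF_D = LS_H = 24; LS_D = 24−13 = 11
LF_C = LS_H = 24; LS_C = 24−8 = 16
LF_B = min(LS_C=16, LS_F=19, LS_G=20) = 16; LS_B = 16−15 = 1
LF_A = min(LS_C=16, LS_D=11, LS_E=16, LS_G=20) = 11; LS_A = 11−11 = 0
Slack_G = LS_G − ES_G = 20 − 15 = 5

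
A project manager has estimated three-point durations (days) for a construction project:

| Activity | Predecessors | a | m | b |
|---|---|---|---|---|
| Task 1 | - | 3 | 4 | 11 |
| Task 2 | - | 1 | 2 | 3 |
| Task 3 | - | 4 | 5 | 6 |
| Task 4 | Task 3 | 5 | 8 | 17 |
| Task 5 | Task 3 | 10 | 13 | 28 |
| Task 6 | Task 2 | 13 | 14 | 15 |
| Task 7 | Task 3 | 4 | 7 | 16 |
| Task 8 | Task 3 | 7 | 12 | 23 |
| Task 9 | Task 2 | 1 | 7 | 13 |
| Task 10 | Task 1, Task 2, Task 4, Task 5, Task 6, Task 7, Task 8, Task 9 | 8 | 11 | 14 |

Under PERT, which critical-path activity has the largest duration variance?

Task 5

te_Task 1 = (3 + 4·4 + 11)/6 = 30/6 = 5; σ²_Task 1 = ((11−3)/6)² = 1.778
te_Task 2 = (1 + 4·2 + 3)/6 = 12/6 = 2; σ²_Task 2 = ((3−1)/6)² = 0.111
te_Task 3 = (4 + 4·5 + 6)/6 = 30/6 = 5; σ²_Task 3 = ((6−4)/6)² = 0.111
te_Task 4 = (5 + 4·8 + 17)/6 = 54/6 = 9; σ²_Task 4 = ((17−5)/6)² = 4.000
te_Task 5 = (10 + 4·13 + 28)/6 = 90/6 = 15; σ²_Task 5 = ((28−10)/6)² = 9.000
te_Task 6 = (13 + 4·14 + 15)/6 = 84/6 = 14; σ²_Task 6 = ((15−13)/6)² = 0.111
te_Task 7 = (4 + 4·7 + 16)/6 = 48/6 = 8; σ²_Task 7 = ((16−4)/6)² = 4.000
te_Task 8 = (7 + 4·12 + 23)/6 = 78/6 = 13; σ²_Task 8 = ((23−7)/6)² = 7.111
te_Task 9 = (1 + 4·7 + 13)/6 = 42/6 = 7; σ²_Task 9 = ((13−1)/6)² = 4.000
te_Task 10 = (8 + 4·11 + 14)/6 = 66/6 = 11; σ²_Task 10 = ((14−8)/6)² = 1.000

Forward pass:
ES_Task 1 = 0; EF_Task 1 = 5
ES_Task 2 = 0; EF_Task 2 = 2
ES_Task 3 = 0; EF_Task 3 = 5
ES_Task 4 = 5; EF_Task 4 = 5+9 = 14
ES_Task 5 = 5; EF_Task 5 = 5+15 = 20
ES_Task 6 = 2; EF_Task 6 = 2+14 = 16
ES_Task 7 = 5; EF_Task 7 = 5+8 = 13
ES_Task 8 = 5; EF_Task 8 = 5+13 = 18
ES_Task 9 = 2; EF_Task 9 = 2+7 = 9
ES_Task 10 = max(EF_Task 1=5, EF_Task 2=2, EF_Task 4=14, EF_Task 5=20, EF_Task 6=16, EF_Task 7=13, EF_Task 8=18, EF_Task 9=9) = 20; EF_Task 10 = 20+11 = 31
Expected project duration μ = 31 days. Critical path: Task 3 → Task 5 → Task 10.

Variances on critical path: σ²_Task 3=0.111, σ²_Task 5=9.000, σ²_Task 10=1.000.
Largest is σ²_Task 5 = 9.000.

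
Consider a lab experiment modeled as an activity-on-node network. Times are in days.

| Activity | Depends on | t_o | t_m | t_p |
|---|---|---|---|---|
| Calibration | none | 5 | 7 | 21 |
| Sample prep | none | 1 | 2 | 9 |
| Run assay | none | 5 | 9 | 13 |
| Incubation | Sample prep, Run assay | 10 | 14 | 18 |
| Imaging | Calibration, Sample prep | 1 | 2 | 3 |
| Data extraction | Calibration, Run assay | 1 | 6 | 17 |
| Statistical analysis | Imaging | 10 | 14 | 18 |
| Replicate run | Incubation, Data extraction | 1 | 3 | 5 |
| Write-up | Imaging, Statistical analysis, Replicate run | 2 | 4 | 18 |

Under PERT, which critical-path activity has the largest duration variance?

te_Calibration = (5 + 4·7 + 21)/6 = 54/6 = 9; σ²_Calibration = ((21−5)/6)² = 7.111
te_Sample prep = (1 + 4·2 + 9)/6 = 18/6 = 3; σ²_Sample prep = ((9−1)/6)² = 1.778
te_Run assay = (5 + 4·9 + 13)/6 = 54/6 = 9; σ²_Run assay = ((13−5)/6)² = 1.778
te_Incubation = (10 + 4·14 + 18)/6 = 84/6 = 14; σ²_Incubation = ((18−10)/6)² = 1.778
te_Imaging = (1 + 4·2 + 3)/6 = 12/6 = 2; σ²_Imaging = ((3−1)/6)² = 0.111
te_Data extraction = (1 + 4·6 + 17)/6 = 42/6 = 7; σ²_Data extraction = ((17−1)/6)² = 7.111
te_Statistical analysis = (10 + 4·14 + 18)/6 = 84/6 = 14; σ²_Statistical analysis = ((18−10)/6)² = 1.778
te_Replicate run = (1 + 4·3 + 5)/6 = 18/6 = 3; σ²_Replicate run = ((5−1)/6)² = 0.444
te_Write-up = (2 + 4·4 + 18)/6 = 36/6 = 6; σ²_Write-up = ((18−2)/6)² = 7.111

Forward pass:
ES_Calibration = 0; EF_Calibration = 9
ES_Sample prep = 0; EF_Sample prep = 3
ES_Run assay = 0; EF_Run assay = 9
ES_Incubation = max(EF_Sample prep=3, EF_Run assay=9) = 9; EF_Incubation = 9+14 = 23
ES_Imaging = max(EF_Calibration=9, EF_Sample prep=3) = 9; EF_Imaging = 9+2 = 11
ES_Data extraction = max(EF_Calibration=9, EF_Run assay=9) = 9; EF_Data extraction = 9+7 = 16
ES_Statistical analysis = 11; EF_Statistical analysis = 11+14 = 25
ES_Replicate run = max(EF_Incubation=23, EF_Data extraction=16) = 23; EF_Replicate run = 23+3 = 26
ES_Write-up = max(EF_Imaging=11, EF_Statistical analysis=25, EF_Replicate run=26) = 26; EF_Write-up = 26+6 = 32
Expected project duration μ = 32 days. Critical path: Run assay → Incubation → Replicate run → Write-up.

Variances on critical path: σ²_Run assay=1.778, σ²_Incubation=1.778, σ²_Replicate run=0.444, σ²_Write-up=7.111.
Largest is σ²_Write-up = 7.111.

Write-up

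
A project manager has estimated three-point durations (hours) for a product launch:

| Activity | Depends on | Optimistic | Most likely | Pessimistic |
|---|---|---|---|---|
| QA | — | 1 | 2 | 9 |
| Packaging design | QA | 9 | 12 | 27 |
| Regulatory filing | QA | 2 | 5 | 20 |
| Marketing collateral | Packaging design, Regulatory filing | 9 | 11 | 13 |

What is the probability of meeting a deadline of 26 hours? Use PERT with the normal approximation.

te_QA = (1 + 4·2 + 9)/6 = 18/6 = 3; σ²_QA = ((9−1)/6)² = 1.778
te_Packaging design = (9 + 4·12 + 27)/6 = 84/6 = 14; σ²_Packaging design = ((27−9)/6)² = 9.000
te_Regulatory filing = (2 + 4·5 + 20)/6 = 42/6 = 7; σ²_Regulatory filing = ((20−2)/6)² = 9.000
te_Marketing collateral = (9 + 4·11 + 13)/6 = 66/6 = 11; σ²_Marketing collateral = ((13−9)/6)² = 0.444

Forward pass:
ES_QA = 0; EF_QA = 3
ES_Packaging design = 3; EF_Packaging design = 3+14 = 17
ES_Regulatory filing = 3; EF_Regulatory filing = 3+7 = 10
ES_Marketing collateral = max(EF_Packaging design=17, EF_Regulatory filing=10) = 17; EF_Marketing collateral = 17+11 = 28
Expected project duration μ = 28 hours. Critical path: QA → Packaging design → Marketing collateral.

Variance along critical path = 1.778 + 9.000 + 0.444 = 11.222; σ = √11.222 = 3.350 hours.
Z = (26 − 28) / 3.350 = -0.597
P(T ≤ 26) = Φ(-0.597) ≈ 0.275

0.275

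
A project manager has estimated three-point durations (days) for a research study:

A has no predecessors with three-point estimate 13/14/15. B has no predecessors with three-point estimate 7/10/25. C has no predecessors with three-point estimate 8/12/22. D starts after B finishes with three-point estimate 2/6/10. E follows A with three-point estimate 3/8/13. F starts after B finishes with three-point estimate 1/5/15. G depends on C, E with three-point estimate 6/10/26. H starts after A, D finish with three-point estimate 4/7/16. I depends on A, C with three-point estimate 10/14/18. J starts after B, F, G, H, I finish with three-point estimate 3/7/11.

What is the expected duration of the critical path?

41 days

te_A = (13 + 4·14 + 15)/6 = 84/6 = 14
te_B = (7 + 4·10 + 25)/6 = 72/6 = 12
te_C = (8 + 4·12 + 22)/6 = 78/6 = 13
te_D = (2 + 4·6 + 10)/6 = 36/6 = 6
te_E = (3 + 4·8 + 13)/6 = 48/6 = 8
te_F = (1 + 4·5 + 15)/6 = 36/6 = 6
te_G = (6 + 4·10 + 26)/6 = 72/6 = 12
te_H = (4 + 4·7 + 16)/6 = 48/6 = 8
te_I = (10 + 4·14 + 18)/6 = 84/6 = 14
te_J = (3 + 4·7 + 11)/6 = 42/6 = 7

Forward pass:
ES_A = 0; EF_A = 14
ES_B = 0; EF_B = 12
ES_C = 0; EF_C = 13
ES_D = 12; EF_D = 12+6 = 18
ES_E = 14; EF_E = 14+8 = 22
ES_F = 12; EF_F = 12+6 = 18
ES_G = max(EF_C=13, EF_E=22) = 22; EF_G = 22+12 = 34
ES_H = max(EF_A=14, EF_D=18) = 18; EF_H = 18+8 = 26
ES_I = max(EF_A=14, EF_C=13) = 14; EF_I = 14+14 = 28
ES_J = max(EF_B=12, EF_F=18, EF_G=34, EF_H=26, EF_I=28) = 34; EF_J = 34+7 = 41
Expected project duration μ = 41 days. Critical path: A → E → G → J.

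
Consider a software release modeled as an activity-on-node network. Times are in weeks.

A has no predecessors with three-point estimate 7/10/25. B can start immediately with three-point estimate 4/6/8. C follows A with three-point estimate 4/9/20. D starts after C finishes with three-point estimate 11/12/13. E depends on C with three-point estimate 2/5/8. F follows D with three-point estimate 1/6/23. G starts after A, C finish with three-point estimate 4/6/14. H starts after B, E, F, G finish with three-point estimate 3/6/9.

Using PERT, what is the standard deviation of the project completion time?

5.54 weeks

te_A = (7 + 4·10 + 25)/6 = 72/6 = 12; σ²_A = ((25−7)/6)² = 9.000
te_B = (4 + 4·6 + 8)/6 = 36/6 = 6; σ²_B = ((8−4)/6)² = 0.444
te_C = (4 + 4·9 + 20)/6 = 60/6 = 10; σ²_C = ((20−4)/6)² = 7.111
te_D = (11 + 4·12 + 13)/6 = 72/6 = 12; σ²_D = ((13−11)/6)² = 0.111
te_E = (2 + 4·5 + 8)/6 = 30/6 = 5; σ²_E = ((8−2)/6)² = 1.000
te_F = (1 + 4·6 + 23)/6 = 48/6 = 8; σ²_F = ((23−1)/6)² = 13.444
te_G = (4 + 4·6 + 14)/6 = 42/6 = 7; σ²_G = ((14−4)/6)² = 2.778
te_H = (3 + 4·6 + 9)/6 = 36/6 = 6; σ²_H = ((9−3)/6)² = 1.000

Forward pass:
ES_A = 0; EF_A = 12
ES_B = 0; EF_B = 6
ES_C = 12; EF_C = 12+10 = 22
ES_D = 22; EF_D = 22+12 = 34
ES_E = 22; EF_E = 22+5 = 27
ES_F = 34; EF_F = 34+8 = 42
ES_G = max(EF_A=12, EF_C=22) = 22; EF_G = 22+7 = 29
ES_H = max(EF_B=6, EF_E=27, EF_F=42, EF_G=29) = 42; EF_H = 42+6 = 48
Expected project duration μ = 48 weeks. Critical path: A → C → D → F → H.

Variance along critical path = 9.000 + 7.111 + 0.111 + 13.444 + 1.000 = 30.667
σ = √30.667 = 5.538 weeks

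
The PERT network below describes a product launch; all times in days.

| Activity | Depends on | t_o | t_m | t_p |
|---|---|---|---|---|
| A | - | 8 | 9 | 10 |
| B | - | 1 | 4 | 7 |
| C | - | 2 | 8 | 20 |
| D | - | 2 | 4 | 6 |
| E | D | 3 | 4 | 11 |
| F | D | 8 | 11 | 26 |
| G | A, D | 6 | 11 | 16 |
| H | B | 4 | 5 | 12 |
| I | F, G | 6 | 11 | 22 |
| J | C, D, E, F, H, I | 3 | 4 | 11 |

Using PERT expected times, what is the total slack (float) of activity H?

22 days

te_A = (8 + 4·9 + 10)/6 = 54/6 = 9
te_B = (1 + 4·4 + 7)/6 = 24/6 = 4
te_C = (2 + 4·8 + 20)/6 = 54/6 = 9
te_D = (2 + 4·4 + 6)/6 = 24/6 = 4
te_E = (3 + 4·4 + 11)/6 = 30/6 = 5
te_F = (8 + 4·11 + 26)/6 = 78/6 = 13
te_G = (6 + 4·11 + 16)/6 = 66/6 = 11
te_H = (4 + 4·5 + 12)/6 = 36/6 = 6
te_I = (6 + 4·11 + 22)/6 = 72/6 = 12
te_J = (3 + 4·4 + 11)/6 = 30/6 = 5

Forward pass:
ES_A = 0; EF_A = 9
ES_B = 0; EF_B = 4
ES_C = 0; EF_C = 9
ES_D = 0; EF_D = 4
ES_E = 4; EF_E = 4+5 = 9
ES_F = 4; EF_F = 4+13 = 17
ES_G = max(EF_A=9, EF_D=4) = 9; EF_G = 9+11 = 20
ES_H = 4; EF_H = 4+6 = 10
ES_I = max(EF_F=17, EF_G=20) = 20; EF_I = 20+12 = 32
ES_J = max(EF_C=9, EF_D=4, EF_E=9, EF_F=17, EF_H=10, EF_I=32) = 32; EF_J = 32+5 = 37
Expected project duration μ = 37 days. Critical path: A → G → I → J.

Backward pass:
LF_J = 37; LS_J = 37−5 = 32
LF_I = LS_J = 32; LS_I = 32−12 = 20
LF_H = LS_J = 32; LS_H = 32−6 = 26
LF_G = LS_I = 20; LS_G = 20−11 = 9
LF_F = min(LS_I=20, LS_J=32) = 20; LS_F = 20−13 = 7
LF_E = LS_J = 32; LS_E = 32−5 = 27
LF_D = min(LS_E=27, LS_F=7, LS_G=9, LS_J=32) = 7; LS_D = 7−4 = 3
LF_C = LS_J = 32; LS_C = 32−9 = 23
LF_B = LS_H = 26; LS_B = 26−4 = 22
LF_A = LS_G = 9; LS_A = 9−9 = 0
Slack_H = LS_H − ES_H = 26 − 4 = 22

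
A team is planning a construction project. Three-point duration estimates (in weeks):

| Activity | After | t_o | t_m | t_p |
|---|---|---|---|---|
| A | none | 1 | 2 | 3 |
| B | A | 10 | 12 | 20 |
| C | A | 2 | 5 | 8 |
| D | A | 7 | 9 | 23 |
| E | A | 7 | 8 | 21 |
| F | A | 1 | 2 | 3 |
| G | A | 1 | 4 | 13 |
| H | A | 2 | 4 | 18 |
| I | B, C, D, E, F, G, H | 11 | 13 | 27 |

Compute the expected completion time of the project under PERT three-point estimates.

30 weeks

te_A = (1 + 4·2 + 3)/6 = 12/6 = 2
te_B = (10 + 4·12 + 20)/6 = 78/6 = 13
te_C = (2 + 4·5 + 8)/6 = 30/6 = 5
te_D = (7 + 4·9 + 23)/6 = 66/6 = 11
te_E = (7 + 4·8 + 21)/6 = 60/6 = 10
te_F = (1 + 4·2 + 3)/6 = 12/6 = 2
te_G = (1 + 4·4 + 13)/6 = 30/6 = 5
te_H = (2 + 4·4 + 18)/6 = 36/6 = 6
te_I = (11 + 4·13 + 27)/6 = 90/6 = 15

Forward pass:
ES_A = 0; EF_A = 2
ES_B = 2; EF_B = 2+13 = 15
ES_C = 2; EF_C = 2+5 = 7
ES_D = 2; EF_D = 2+11 = 13
ES_E = 2; EF_E = 2+10 = 12
ES_F = 2; EF_F = 2+2 = 4
ES_G = 2; EF_G = 2+5 = 7
ES_H = 2; EF_H = 2+6 = 8
ES_I = max(EF_B=15, EF_C=7, EF_D=13, EF_E=12, EF_F=4, EF_G=7, EF_H=8) = 15; EF_I = 15+15 = 30
Expected project duration μ = 30 weeks. Critical path: A → B → I.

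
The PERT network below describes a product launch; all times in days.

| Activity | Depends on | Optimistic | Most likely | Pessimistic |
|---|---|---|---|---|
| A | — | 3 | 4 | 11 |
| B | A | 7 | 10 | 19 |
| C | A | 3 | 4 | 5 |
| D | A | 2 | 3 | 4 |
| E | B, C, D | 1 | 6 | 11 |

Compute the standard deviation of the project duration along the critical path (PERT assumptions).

te_A = (3 + 4·4 + 11)/6 = 30/6 = 5; σ²_A = ((11−3)/6)² = 1.778
te_B = (7 + 4·10 + 19)/6 = 66/6 = 11; σ²_B = ((19−7)/6)² = 4.000
te_C = (3 + 4·4 + 5)/6 = 24/6 = 4; σ²_C = ((5−3)/6)² = 0.111
te_D = (2 + 4·3 + 4)/6 = 18/6 = 3; σ²_D = ((4−2)/6)² = 0.111
te_E = (1 + 4·6 + 11)/6 = 36/6 = 6; σ²_E = ((11−1)/6)² = 2.778

Forward pass:
ES_A = 0; EF_A = 5
ES_B = 5; EF_B = 5+11 = 16
ES_C = 5; EF_C = 5+4 = 9
ES_D = 5; EF_D = 5+3 = 8
ES_E = max(EF_B=16, EF_C=9, EF_D=8) = 16; EF_E = 16+6 = 22
Expected project duration μ = 22 days. Critical path: A → B → E.

Variance along critical path = 1.778 + 4.000 + 2.778 = 8.556
σ = √8.556 = 2.925 days

2.92 days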